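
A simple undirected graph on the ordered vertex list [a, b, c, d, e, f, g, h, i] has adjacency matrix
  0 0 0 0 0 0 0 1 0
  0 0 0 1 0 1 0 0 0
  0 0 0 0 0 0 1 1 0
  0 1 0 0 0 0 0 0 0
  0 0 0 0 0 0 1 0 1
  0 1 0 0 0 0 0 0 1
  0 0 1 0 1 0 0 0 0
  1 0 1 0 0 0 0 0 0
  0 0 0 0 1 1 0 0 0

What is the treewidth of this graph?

1

A width-1 tree decomposition is:
Bags: B1 = {a, h}  B2 = {c, h}  B3 = {c, g}  B4 = {e, g}  B5 = {e, i}  B6 = {f, i}  B7 = {b, f}  B8 = {b, d}
Tree: B1–B2, B2–B3, B3–B4, B4–B5, B5–B6, B6–B7, B7–B8
The largest bag has 2 vertices, giving width 1; this decomposition certifies tw(G) ≤ 1. Any graph with an edge has treewidth ≥ 1, and G has the edge a–h. Combining the bounds, tw(G) = 1.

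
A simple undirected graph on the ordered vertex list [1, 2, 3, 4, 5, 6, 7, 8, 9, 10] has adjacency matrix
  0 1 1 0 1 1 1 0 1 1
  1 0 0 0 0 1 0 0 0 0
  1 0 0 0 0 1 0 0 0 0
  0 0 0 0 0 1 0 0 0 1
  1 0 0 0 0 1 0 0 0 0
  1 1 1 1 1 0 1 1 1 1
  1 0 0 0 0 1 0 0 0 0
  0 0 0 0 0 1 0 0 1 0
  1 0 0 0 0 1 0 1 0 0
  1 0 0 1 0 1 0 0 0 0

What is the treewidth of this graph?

2

A width-2 tree decomposition is:
Bags: B1 = {1, 6, 9}  B2 = {1, 5, 6}  B3 = {1, 2, 6}  B4 = {1, 6, 10}  B5 = {1, 3, 6}  B6 = {4, 6, 10}  B7 = {6, 8, 9}  B8 = {1, 6, 7}
Tree: B1–B2, B1–B3, B2–B4, B4–B5, B4–B6, B1–B7, B4–B8
Every bag has size at most 3, so the width is 3 − 1 = 2 and tw(G) ≤ 2. On the other hand G contains the 3-clique {6, 8, 9}. A clique must lie in a single bag of any decomposition, so no decomposition can have width below 2. The upper and lower bounds meet at 2, so that is the treewidth.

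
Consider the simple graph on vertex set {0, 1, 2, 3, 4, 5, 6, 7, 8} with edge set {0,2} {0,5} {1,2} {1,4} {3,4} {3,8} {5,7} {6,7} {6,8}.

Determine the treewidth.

A width-2 tree decomposition is:
Bags: B1 = {0, 5, 7}  B2 = {0, 6, 7}  B3 = {0, 6, 8}  B4 = {0, 3, 8}  B5 = {0, 3, 4}  B6 = {0, 1, 4}  B7 = {0, 1, 2}
Tree: B1–B2, B2–B3, B3–B4, B4–B5, B5–B6, B6–B7
The largest bag has 3 vertices, giving width 2; this decomposition certifies tw(G) ≤ 2. Since 0–5–7–6–8–3–4–1–2–0 is a cycle in G, G is not acyclic. Forests are exactly the graphs of treewidth ≤ 1, so tw(G) ≥ 2. Combining the bounds, tw(G) = 2.

2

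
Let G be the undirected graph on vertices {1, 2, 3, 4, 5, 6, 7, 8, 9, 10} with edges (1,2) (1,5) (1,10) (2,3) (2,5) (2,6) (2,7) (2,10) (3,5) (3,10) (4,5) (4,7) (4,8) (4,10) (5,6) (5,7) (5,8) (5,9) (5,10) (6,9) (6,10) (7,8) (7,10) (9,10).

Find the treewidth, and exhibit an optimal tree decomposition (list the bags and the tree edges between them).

The largest bag has 4 vertices, giving width 3; this decomposition certifies tw(G) ≤ 3. Conversely, {4, 5, 7, 8} is a clique of size 4, and the vertices of any clique must share a bag in every tree decomposition; so some bag has ≥ 4 vertices and tw(G) ≥ 3. The upper and lower bounds meet at 3, so that is the treewidth.

Treewidth 3.
One optimal decomposition is:
Bags: B1 = {2, 5, 6, 10}  B2 = {2, 5, 7, 10}  B3 = {1, 2, 5, 10}  B4 = {4, 5, 7, 10}  B5 = {2, 3, 5, 10}  B6 = {5, 6, 9, 10}  B7 = {4, 5, 7, 8}
Tree: B1–B2, B2–B3, B2–B4, B1–B5, B1–B6, B4–B7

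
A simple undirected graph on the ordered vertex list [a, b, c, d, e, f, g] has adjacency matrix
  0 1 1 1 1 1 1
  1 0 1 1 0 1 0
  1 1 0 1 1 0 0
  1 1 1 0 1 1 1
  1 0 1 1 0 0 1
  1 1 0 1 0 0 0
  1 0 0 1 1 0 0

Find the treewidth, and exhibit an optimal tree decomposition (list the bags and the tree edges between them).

Treewidth 3.
Bags: B1 = {a, d, e, g}  B2 = {a, c, d, e}  B3 = {a, b, c, d}  B4 = {a, b, d, f}
Tree: B1–B2, B2–B3, B3–B4

Each bag holds 4 vertices, so the decomposition has width 3, which upper-bounds the treewidth. On the other hand G contains the 4-clique {a, d, e, g}. A clique must lie in a single bag of any decomposition, so no decomposition can have width below 3. Hence tw(G) = 3 exactly.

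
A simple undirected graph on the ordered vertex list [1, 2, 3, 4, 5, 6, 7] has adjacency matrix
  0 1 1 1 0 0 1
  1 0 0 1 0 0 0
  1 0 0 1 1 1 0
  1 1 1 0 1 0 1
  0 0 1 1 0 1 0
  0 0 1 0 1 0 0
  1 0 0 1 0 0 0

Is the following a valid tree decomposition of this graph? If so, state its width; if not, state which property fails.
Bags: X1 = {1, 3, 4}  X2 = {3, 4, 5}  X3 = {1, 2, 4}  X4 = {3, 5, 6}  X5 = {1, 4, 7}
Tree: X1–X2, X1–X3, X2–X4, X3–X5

Checking the three conditions: (i) the bags cover all of {1, 2, 3, 4, 5, 6, 7}; (ii) for each edge, some bag contains both endpoints; (iii) the bags containing any fixed vertex form a subtree. All hold, so the decomposition is valid with width 3 − 1 = 2.

Yes; width 2.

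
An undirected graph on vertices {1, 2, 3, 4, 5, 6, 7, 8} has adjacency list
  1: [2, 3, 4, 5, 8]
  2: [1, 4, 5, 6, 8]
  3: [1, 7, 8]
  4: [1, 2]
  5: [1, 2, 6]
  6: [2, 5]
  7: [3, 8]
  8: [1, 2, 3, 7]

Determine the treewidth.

A width-2 tree decomposition is:
Bags: B1 = {1, 2, 5}  B2 = {1, 2, 4}  B3 = {1, 2, 8}  B4 = {1, 3, 8}  B5 = {2, 5, 6}  B6 = {3, 7, 8}
Tree: B1–B2, B1–B3, B3–B4, B1–B5, B4–B6
The largest bag has 3 vertices, giving width 2; this decomposition certifies tw(G) ≤ 2. On the other hand G contains the 3-clique {1, 2, 8}. A clique must lie in a single bag of any decomposition, so no decomposition can have width below 2. Hence tw(G) = 2 exactly.

2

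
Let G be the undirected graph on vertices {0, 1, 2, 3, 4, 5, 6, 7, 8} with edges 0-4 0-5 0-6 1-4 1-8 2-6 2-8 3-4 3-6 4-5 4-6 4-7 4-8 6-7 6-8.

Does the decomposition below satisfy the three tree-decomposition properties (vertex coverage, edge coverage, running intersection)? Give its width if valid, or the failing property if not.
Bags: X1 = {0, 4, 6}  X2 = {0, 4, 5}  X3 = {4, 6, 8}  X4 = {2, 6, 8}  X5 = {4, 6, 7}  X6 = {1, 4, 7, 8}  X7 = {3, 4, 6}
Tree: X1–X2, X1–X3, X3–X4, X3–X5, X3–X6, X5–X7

A tree decomposition must satisfy three properties: every vertex lies in some bag; for every edge, both endpoints lie together in some bag; and for every vertex, the bags containing it form a connected subtree. Here bags containing vertex 7 are not connected in the tree, so the decomposition is invalid.

No — bags containing vertex 7 are not connected in the tree.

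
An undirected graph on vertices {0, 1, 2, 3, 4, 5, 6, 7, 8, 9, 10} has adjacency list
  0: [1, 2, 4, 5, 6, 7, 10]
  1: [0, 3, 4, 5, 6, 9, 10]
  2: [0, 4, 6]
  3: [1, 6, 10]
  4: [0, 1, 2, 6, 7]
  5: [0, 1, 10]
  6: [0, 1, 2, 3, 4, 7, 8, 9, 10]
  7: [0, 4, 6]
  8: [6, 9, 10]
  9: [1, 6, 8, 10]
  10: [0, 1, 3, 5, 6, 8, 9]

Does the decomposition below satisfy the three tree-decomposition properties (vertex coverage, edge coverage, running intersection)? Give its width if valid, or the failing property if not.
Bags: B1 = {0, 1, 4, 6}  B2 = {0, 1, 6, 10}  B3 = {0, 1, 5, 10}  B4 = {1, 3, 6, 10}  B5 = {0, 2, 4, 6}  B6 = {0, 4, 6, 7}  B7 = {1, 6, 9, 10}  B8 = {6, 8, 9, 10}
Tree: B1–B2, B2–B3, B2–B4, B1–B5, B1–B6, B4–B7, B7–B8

Yes; width 3.

Every vertex of G appears in some bag (union = {0, 1, 2, 3, 4, 5, 6, 7, 8, 9, 10}); every edge is covered by a bag; and for each vertex v the set of bags containing v is connected in the bag tree. The decomposition is therefore valid. The largest bag has 4 vertices, so the width is 3.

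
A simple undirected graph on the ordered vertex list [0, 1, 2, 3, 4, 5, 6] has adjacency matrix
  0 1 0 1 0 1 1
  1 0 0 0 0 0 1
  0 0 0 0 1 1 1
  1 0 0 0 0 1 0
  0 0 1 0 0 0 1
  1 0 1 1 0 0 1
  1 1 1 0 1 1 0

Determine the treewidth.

2

A width-2 tree decomposition is:
Bags: B1 = {0, 1, 6}  B2 = {0, 5, 6}  B3 = {2, 5, 6}  B4 = {2, 4, 6}  B5 = {0, 3, 5}
Tree: B1–B2, B2–B3, B3–B4, B2–B5
Every bag has size at most 3, so the width is 3 − 1 = 2 and tw(G) ≤ 2. Conversely, {0, 3, 5} is a clique of size 3, and the vertices of any clique must share a bag in every tree decomposition; so some bag has ≥ 3 vertices and tw(G) ≥ 2. Hence tw(G) = 2 exactly.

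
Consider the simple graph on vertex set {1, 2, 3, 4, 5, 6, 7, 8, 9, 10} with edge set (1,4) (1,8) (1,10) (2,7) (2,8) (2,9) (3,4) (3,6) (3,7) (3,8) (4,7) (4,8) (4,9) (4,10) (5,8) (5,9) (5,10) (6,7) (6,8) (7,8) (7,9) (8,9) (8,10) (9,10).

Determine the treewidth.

A width-3 tree decomposition is:
Bags: B1 = {2, 7, 8, 9}  B2 = {4, 7, 8, 9}  B3 = {4, 8, 9, 10}  B4 = {3, 4, 7, 8}  B5 = {5, 8, 9, 10}  B6 = {1, 4, 8, 10}  B7 = {3, 6, 7, 8}
Tree: B1–B2, B2–B3, B2–B4, B3–B5, B3–B6, B4–B7
Every bag has size at most 4, so the width is 4 − 1 = 3 and tw(G) ≤ 3. For the lower bound, the 4 vertices {2, 7, 8, 9} are pairwise adjacent, and any tree decomposition puts a clique entirely inside one bag — forcing width ≥ 3. Therefore the treewidth is 3.

3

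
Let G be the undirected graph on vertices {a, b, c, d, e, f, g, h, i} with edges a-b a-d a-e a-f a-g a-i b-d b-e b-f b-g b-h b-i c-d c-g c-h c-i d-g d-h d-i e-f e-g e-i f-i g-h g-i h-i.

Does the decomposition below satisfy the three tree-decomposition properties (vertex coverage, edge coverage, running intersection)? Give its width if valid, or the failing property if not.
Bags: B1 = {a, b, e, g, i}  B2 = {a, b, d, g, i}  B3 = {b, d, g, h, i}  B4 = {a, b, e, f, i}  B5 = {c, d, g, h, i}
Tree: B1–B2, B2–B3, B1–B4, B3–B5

Every vertex of G appears in some bag (union = {a, b, c, d, e, f, g, h, i}); every edge is covered by a bag; and for each vertex v the set of bags containing v is connected in the bag tree. The decomposition is therefore valid. The largest bag has 5 vertices, so the width is 4.

Yes; width 4.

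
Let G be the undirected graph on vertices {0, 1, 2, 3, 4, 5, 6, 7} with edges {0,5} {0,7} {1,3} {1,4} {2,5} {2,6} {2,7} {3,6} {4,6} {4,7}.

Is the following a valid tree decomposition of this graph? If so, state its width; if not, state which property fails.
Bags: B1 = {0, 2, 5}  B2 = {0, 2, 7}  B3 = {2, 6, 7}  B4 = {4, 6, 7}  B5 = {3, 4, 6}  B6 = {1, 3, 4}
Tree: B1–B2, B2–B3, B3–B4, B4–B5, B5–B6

Yes; width 2.

Checking the three conditions: (i) the bags cover all of {0, 1, 2, 3, 4, 5, 6, 7}; (ii) for each edge, some bag contains both endpoints; (iii) the bags containing any fixed vertex form a subtree. All hold, so the decomposition is valid with width 3 − 1 = 2.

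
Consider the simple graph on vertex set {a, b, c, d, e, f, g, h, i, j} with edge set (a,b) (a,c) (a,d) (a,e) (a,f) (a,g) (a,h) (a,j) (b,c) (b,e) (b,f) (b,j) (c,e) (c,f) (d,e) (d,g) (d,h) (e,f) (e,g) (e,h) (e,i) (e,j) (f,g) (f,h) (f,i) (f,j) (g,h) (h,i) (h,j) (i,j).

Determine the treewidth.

4

A width-4 tree decomposition is:
Bags: B1 = {a, e, f, h, j}  B2 = {e, f, h, i, j}  B3 = {a, b, e, f, j}  B4 = {a, b, c, e, f}  B5 = {a, e, f, g, h}  B6 = {a, d, e, g, h}
Tree: B1–B2, B1–B3, B3–B4, B1–B5, B5–B6
The largest bag has 5 vertices, giving width 4; this decomposition certifies tw(G) ≤ 4. On the other hand G contains the 5-clique {a, d, e, g, h}. A clique must lie in a single bag of any decomposition, so no decomposition can have width below 4. Hence tw(G) = 4 exactly.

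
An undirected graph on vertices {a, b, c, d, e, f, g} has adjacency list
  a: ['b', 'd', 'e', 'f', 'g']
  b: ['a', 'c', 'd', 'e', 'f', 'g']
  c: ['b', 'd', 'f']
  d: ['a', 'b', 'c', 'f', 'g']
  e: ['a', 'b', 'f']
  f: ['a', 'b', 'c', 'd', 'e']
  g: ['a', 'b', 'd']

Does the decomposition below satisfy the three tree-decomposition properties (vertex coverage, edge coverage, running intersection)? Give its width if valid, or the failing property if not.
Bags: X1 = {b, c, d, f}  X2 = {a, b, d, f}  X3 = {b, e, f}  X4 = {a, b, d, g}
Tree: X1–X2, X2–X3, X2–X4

No — edge (a,e) lies in no bag.

A tree decomposition must satisfy three properties: every vertex lies in some bag; for every edge, both endpoints lie together in some bag; and for every vertex, the bags containing it form a connected subtree. Here edge (a,e) lies in no bag, so the decomposition is invalid.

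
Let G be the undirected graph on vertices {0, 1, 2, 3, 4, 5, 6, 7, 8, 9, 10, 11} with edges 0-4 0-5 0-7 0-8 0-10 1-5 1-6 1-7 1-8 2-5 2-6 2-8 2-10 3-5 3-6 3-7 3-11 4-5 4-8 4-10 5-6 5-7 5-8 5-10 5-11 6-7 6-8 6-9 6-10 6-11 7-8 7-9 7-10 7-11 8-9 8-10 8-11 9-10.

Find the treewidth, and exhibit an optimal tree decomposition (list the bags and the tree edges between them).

Treewidth 4.
One optimal decomposition is:
Bags: B1 = {5, 6, 7, 8, 10}  B2 = {2, 5, 6, 8, 10}  B3 = {5, 6, 7, 8, 11}  B4 = {6, 7, 8, 9, 10}  B5 = {0, 5, 7, 8, 10}  B6 = {0, 4, 5, 8, 10}  B7 = {3, 5, 6, 7, 11}  B8 = {1, 5, 6, 7, 8}
Tree: B1–B2, B1–B3, B1–B4, B1–B5, B5–B6, B3–B7, B1–B8

Every bag has size at most 5, so the width is 5 − 1 = 4 and tw(G) ≤ 4. Conversely, {6, 7, 8, 9, 10} is a clique of size 5, and the vertices of any clique must share a bag in every tree decomposition; so some bag has ≥ 5 vertices and tw(G) ≥ 4. The upper and lower bounds meet at 4, so that is the treewidth.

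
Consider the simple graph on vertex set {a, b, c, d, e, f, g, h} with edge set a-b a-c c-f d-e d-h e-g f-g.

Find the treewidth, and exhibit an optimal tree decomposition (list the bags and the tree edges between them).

Treewidth 1.
One optimal decomposition is:
Bags: B1 = {a, b}  B2 = {a, c}  B3 = {c, f}  B4 = {f, g}  B5 = {e, g}  B6 = {d, e}  B7 = {d, h}
Tree: B1–B2, B2–B3, B3–B4, B4–B5, B5–B6, B6–B7

The largest bag has 2 vertices, giving width 1; this decomposition certifies tw(G) ≤ 1. G has an edge, so its treewidth is at least 1. Therefore the treewidth is 1.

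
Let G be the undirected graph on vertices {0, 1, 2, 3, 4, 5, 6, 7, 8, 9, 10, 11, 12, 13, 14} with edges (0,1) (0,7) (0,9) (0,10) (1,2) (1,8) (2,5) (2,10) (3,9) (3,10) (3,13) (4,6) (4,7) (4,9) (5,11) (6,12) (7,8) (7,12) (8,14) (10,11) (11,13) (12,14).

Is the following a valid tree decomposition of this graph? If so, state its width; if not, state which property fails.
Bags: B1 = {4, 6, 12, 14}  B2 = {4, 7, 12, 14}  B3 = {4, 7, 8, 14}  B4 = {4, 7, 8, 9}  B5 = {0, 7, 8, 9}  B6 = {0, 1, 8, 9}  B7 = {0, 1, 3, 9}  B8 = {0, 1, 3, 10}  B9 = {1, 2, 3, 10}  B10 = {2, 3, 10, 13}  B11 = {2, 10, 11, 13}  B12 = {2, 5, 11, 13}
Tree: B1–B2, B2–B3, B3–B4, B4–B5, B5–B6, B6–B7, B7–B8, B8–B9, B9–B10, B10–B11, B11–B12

Yes; width 3.

Every vertex of G appears in some bag (union = {0, 1, 2, 3, 4, 5, 6, 7, 8, 9, 10, 11, 12, 13, 14}); every edge is covered by a bag; and for each vertex v the set of bags containing v is connected in the bag tree. The decomposition is therefore valid. The largest bag has 4 vertices, so the width is 3.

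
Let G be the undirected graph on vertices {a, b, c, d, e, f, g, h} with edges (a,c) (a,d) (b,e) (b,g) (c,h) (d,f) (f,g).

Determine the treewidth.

A width-1 tree decomposition is:
Bags: B1 = {b, e}  B2 = {b, g}  B3 = {f, g}  B4 = {d, f}  B5 = {a, d}  B6 = {a, c}  B7 = {c, h}
Tree: B1–B2, B2–B3, B3–B4, B4–B5, B5–B6, B6–B7
Every bag has size at most 2, so the width is 2 − 1 = 1 and tw(G) ≤ 1. Since G has at least one edge (e.g. e–b), it is not an edgeless graph, so tw(G) ≥ 1. Therefore the treewidth is 1.

1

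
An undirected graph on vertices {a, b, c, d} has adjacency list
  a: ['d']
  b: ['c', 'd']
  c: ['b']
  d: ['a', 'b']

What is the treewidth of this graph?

1

A width-1 tree decomposition is:
Bags: B1 = {a, d}  B2 = {b, d}  B3 = {b, c}
Tree: B1–B2, B2–B3
Every bag has size at most 2, so the width is 2 − 1 = 1 and tw(G) ≤ 1. Any graph with an edge has treewidth ≥ 1, and G has the edge d–a. Therefore the treewidth is 1.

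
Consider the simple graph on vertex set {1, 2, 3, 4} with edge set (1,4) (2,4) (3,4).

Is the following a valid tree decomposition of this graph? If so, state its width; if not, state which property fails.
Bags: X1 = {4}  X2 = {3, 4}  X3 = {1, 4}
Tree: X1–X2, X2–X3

A tree decomposition must satisfy three properties: every vertex lies in some bag; for every edge, both endpoints lie together in some bag; and for every vertex, the bags containing it form a connected subtree. Here vertex 2 appears in no bag, so the decomposition is invalid.

No — vertex 2 appears in no bag.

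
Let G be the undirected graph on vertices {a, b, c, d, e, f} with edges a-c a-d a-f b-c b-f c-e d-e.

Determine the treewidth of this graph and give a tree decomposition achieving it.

Every bag has size at most 3, so the width is 3 − 1 = 2 and tw(G) ≤ 2. Since f–b–c–a–f is a cycle in G, G is not acyclic. Forests are exactly the graphs of treewidth ≤ 1, so tw(G) ≥ 2. The upper and lower bounds meet at 2, so that is the treewidth.

Treewidth 2.
One such decomposition:
Bags: B1 = {a, b, f}  B2 = {a, b, c}  B3 = {a, c, d}  B4 = {c, d, e}
Tree: B1–B2, B2–B3, B3–B4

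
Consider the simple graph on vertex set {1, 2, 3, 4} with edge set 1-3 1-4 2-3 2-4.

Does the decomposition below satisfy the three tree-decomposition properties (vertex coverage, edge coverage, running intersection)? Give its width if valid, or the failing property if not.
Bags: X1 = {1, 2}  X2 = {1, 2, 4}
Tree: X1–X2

A tree decomposition must satisfy three properties: every vertex lies in some bag; for every edge, both endpoints lie together in some bag; and for every vertex, the bags containing it form a connected subtree. Here vertex 3 appears in no bag, so the decomposition is invalid.

No — vertex 3 appears in no bag.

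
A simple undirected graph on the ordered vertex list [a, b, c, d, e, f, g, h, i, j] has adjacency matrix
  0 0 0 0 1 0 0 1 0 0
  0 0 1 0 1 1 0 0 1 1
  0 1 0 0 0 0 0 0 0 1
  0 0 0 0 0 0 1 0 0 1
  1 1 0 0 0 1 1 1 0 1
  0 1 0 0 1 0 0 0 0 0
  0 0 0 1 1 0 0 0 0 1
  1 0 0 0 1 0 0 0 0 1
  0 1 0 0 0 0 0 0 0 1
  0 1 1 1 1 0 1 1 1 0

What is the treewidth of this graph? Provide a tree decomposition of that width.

Every bag has size at most 3, so the width is 3 − 1 = 2 and tw(G) ≤ 2. On the other hand G contains the 3-clique {a, e, h}. A clique must lie in a single bag of any decomposition, so no decomposition can have width below 2. Therefore the treewidth is 2.

Treewidth 2.
Bags: B1 = {b, e, f}  B2 = {b, e, j}  B3 = {b, c, j}  B4 = {e, g, j}  B5 = {d, g, j}  B6 = {e, h, j}  B7 = {b, i, j}  B8 = {a, e, h}
Tree: B1–B2, B2–B3, B2–B4, B4–B5, B2–B6, B2–B7, B6–B8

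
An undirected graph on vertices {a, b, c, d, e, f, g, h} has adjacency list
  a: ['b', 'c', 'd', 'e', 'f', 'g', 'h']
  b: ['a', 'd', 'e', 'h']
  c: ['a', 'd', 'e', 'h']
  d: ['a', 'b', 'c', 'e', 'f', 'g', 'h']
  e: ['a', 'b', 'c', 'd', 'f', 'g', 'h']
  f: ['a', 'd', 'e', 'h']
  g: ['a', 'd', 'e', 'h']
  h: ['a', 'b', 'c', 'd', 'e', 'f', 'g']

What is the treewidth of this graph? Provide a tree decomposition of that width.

The largest bag has 5 vertices, giving width 4; this decomposition certifies tw(G) ≤ 4. For the lower bound, the 5 vertices {a, d, e, g, h} are pairwise adjacent, and any tree decomposition puts a clique entirely inside one bag — forcing width ≥ 4. The upper and lower bounds meet at 4, so that is the treewidth.

Treewidth 4.
One such decomposition:
Bags: B1 = {a, d, e, g, h}  B2 = {a, c, d, e, h}  B3 = {a, b, d, e, h}  B4 = {a, d, e, f, h}
Tree: B1–B2, B1–B3, B2–B4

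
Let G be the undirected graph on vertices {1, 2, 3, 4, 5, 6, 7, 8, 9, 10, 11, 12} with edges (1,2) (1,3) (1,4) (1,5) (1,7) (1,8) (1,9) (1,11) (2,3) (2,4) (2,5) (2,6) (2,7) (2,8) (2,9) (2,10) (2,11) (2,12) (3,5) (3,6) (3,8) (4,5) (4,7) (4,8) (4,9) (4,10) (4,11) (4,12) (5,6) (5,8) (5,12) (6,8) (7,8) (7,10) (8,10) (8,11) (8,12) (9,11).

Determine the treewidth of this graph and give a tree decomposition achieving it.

Treewidth 4.
One such decomposition:
Bags: B1 = {1, 2, 3, 5, 8}  B2 = {1, 2, 4, 5, 8}  B3 = {1, 2, 4, 8, 11}  B4 = {1, 2, 4, 7, 8}  B5 = {1, 2, 4, 9, 11}  B6 = {2, 4, 7, 8, 10}  B7 = {2, 3, 5, 6, 8}  B8 = {2, 4, 5, 8, 12}
Tree: B1–B2, B2–B3, B3–B4, B3–B5, B4–B6, B1–B7, B2–B8

Every bag has size at most 5, so the width is 5 − 1 = 4 and tw(G) ≤ 4. Conversely, {1, 2, 3, 5, 8} is a clique of size 5, and the vertices of any clique must share a bag in every tree decomposition; so some bag has ≥ 5 vertices and tw(G) ≥ 4. Therefore the treewidth is 4.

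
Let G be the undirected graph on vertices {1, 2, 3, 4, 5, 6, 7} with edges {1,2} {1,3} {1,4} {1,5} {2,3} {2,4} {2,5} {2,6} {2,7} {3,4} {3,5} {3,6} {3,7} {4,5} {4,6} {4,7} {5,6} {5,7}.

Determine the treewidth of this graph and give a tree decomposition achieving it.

Treewidth 4.
Bags: B1 = {2, 3, 4, 5, 6}  B2 = {1, 2, 3, 4, 5}  B3 = {2, 3, 4, 5, 7}
Tree: B1–B2, B1–B3

The largest bag has 5 vertices, giving width 4; this decomposition certifies tw(G) ≤ 4. For the lower bound, the 5 vertices {1, 2, 3, 4, 5} are pairwise adjacent, and any tree decomposition puts a clique entirely inside one bag — forcing width ≥ 4. Hence tw(G) = 4 exactly.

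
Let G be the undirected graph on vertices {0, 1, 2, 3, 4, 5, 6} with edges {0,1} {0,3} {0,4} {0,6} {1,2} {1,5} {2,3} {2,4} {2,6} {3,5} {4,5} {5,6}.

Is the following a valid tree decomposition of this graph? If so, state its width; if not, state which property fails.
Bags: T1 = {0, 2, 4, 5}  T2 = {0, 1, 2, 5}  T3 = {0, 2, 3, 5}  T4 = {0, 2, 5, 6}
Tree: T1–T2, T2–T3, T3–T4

Yes; width 3.

Every vertex of G appears in some bag (union = {0, 1, 2, 3, 4, 5, 6}); every edge is covered by a bag; and for each vertex v the set of bags containing v is connected in the bag tree. The decomposition is therefore valid. The largest bag has 4 vertices, so the width is 3.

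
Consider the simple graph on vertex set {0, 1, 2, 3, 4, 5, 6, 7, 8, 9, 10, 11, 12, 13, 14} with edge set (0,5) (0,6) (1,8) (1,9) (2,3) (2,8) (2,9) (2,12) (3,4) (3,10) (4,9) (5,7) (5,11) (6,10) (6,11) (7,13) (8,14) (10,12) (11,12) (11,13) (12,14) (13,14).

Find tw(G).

A width-3 tree decomposition is:
Bags: B1 = {1, 4, 8, 9}  B2 = {2, 4, 8, 9}  B3 = {2, 3, 4, 8}  B4 = {2, 3, 8, 14}  B5 = {2, 3, 12, 14}  B6 = {3, 10, 12, 14}  B7 = {10, 12, 13, 14}  B8 = {10, 11, 12, 13}  B9 = {6, 10, 11, 13}  B10 = {6, 7, 11, 13}  B11 = {5, 6, 7, 11}  B12 = {0, 5, 6, 7}
Tree: B1–B2, B2–B3, B3–B4, B4–B5, B5–B6, B6–B7, B7–B8, B8–B9, B9–B10, B10–B11, B11–B12
Every bag has size at most 4, so the width is 4 − 1 = 3 and tw(G) ≤ 3. For the lower bound: the 4 vertex sets {1,4,9}, {8}, {2}, {3,10,12,14} are disjoint, each induces a connected subgraph, and every pair is joined by at least one edge of G. Contracting each set to a single vertex therefore yields K_{4} as a minor, and since treewidth is minor-monotone, tw(G) ≥ tw(K_{4}) = 3. Therefore the treewidth is 3.

3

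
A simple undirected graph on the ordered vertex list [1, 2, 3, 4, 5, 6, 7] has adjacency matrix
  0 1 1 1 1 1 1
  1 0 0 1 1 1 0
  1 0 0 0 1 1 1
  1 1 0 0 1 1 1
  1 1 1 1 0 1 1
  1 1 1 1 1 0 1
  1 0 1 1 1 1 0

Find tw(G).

A width-4 tree decomposition is:
Bags: B1 = {1, 3, 5, 6, 7}  B2 = {1, 4, 5, 6, 7}  B3 = {1, 2, 4, 5, 6}
Tree: B1–B2, B2–B3
The largest bag has 5 vertices, giving width 4; this decomposition certifies tw(G) ≤ 4. For the lower bound, the 5 vertices {1, 3, 5, 6, 7} are pairwise adjacent, and any tree decomposition puts a clique entirely inside one bag — forcing width ≥ 4. Combining the bounds, tw(G) = 4.

4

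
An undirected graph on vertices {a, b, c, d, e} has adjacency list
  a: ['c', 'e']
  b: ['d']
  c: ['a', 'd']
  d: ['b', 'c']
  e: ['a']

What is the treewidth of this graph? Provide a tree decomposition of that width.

Treewidth 1.
One optimal decomposition is:
Bags: B1 = {a, e}  B2 = {a, c}  B3 = {c, d}  B4 = {b, d}
Tree: B1–B2, B2–B3, B3–B4

Each bag holds 2 vertices, so the decomposition has width 1, which upper-bounds the treewidth. Since G has at least one edge (e.g. e–a), it is not an edgeless graph, so tw(G) ≥ 1. Therefore the treewidth is 1.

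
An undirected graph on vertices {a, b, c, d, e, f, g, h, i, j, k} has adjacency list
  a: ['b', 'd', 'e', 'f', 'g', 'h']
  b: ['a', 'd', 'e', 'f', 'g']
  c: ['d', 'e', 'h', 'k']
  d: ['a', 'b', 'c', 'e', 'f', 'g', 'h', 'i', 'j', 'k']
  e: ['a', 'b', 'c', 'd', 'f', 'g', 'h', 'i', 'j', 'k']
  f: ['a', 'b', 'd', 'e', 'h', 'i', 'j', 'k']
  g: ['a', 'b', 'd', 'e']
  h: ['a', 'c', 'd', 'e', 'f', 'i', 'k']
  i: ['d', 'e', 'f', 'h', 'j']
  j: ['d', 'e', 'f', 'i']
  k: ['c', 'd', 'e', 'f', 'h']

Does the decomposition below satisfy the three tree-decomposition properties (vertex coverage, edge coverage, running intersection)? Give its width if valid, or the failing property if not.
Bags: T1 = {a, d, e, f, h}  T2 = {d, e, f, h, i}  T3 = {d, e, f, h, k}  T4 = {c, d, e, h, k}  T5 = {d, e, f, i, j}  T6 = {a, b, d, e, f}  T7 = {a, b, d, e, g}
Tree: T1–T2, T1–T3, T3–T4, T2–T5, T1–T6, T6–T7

Checking the three conditions: (i) the bags cover all of {a, b, c, d, e, f, g, h, i, j, k}; (ii) for each edge, some bag contains both endpoints; (iii) the bags containing any fixed vertex form a subtree. All hold, so the decomposition is valid with width 5 − 1 = 4.

Yes; width 4.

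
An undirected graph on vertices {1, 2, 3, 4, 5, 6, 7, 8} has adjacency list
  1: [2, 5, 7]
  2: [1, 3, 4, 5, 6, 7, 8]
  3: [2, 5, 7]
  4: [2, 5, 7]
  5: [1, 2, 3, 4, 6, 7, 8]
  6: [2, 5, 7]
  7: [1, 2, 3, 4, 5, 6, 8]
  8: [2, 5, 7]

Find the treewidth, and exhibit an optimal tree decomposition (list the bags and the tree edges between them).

Treewidth 3.
Bags: B1 = {2, 4, 5, 7}  B2 = {2, 3, 5, 7}  B3 = {2, 5, 7, 8}  B4 = {2, 5, 6, 7}  B5 = {1, 2, 5, 7}
Tree: B1–B2, B2–B3, B3–B4, B3–B5

Each bag holds 4 vertices, so the decomposition has width 3, which upper-bounds the treewidth. For the lower bound, the 4 vertices {1, 2, 5, 7} are pairwise adjacent, and any tree decomposition puts a clique entirely inside one bag — forcing width ≥ 3. Combining the bounds, tw(G) = 3.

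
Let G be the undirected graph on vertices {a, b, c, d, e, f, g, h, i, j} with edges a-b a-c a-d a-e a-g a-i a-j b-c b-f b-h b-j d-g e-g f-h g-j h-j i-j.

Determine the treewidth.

A width-2 tree decomposition is:
Bags: B1 = {b, f, h}  B2 = {b, h, j}  B3 = {a, b, j}  B4 = {a, i, j}  B5 = {a, b, c}  B6 = {a, g, j}  B7 = {a, d, g}  B8 = {a, e, g}
Tree: B1–B2, B2–B3, B3–B4, B3–B5, B4–B6, B6–B7, B6–B8
The largest bag has 3 vertices, giving width 2; this decomposition certifies tw(G) ≤ 2. For the lower bound, the 3 vertices {a, g, j} are pairwise adjacent, and any tree decomposition puts a clique entirely inside one bag — forcing width ≥ 2. Hence tw(G) = 2 exactly.

2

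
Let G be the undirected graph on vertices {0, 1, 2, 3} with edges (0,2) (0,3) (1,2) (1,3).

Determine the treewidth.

2

A width-2 tree decomposition is:
Bags: B1 = {0, 2, 3}  B2 = {1, 2, 3}
Tree: B1–B2
Every bag has size at most 3, so the width is 3 − 1 = 2 and tw(G) ≤ 2. The edges 2–0–3–1–2 form a cycle, so G is not a tree and its treewidth is at least 2. The upper and lower bounds meet at 2, so that is the treewidth.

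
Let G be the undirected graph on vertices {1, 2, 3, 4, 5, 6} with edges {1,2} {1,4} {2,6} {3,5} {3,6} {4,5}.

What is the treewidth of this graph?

A width-2 tree decomposition is:
Bags: B1 = {1, 2, 6}  B2 = {1, 3, 6}  B3 = {1, 3, 5}  B4 = {1, 4, 5}
Tree: B1–B2, B2–B3, B3–B4
Each bag holds 3 vertices, so the decomposition has width 2, which upper-bounds the treewidth. The edges 1–2–6–3–5–4–1 form a cycle, so G is not a tree and its treewidth is at least 2. Therefore the treewidth is 2.

2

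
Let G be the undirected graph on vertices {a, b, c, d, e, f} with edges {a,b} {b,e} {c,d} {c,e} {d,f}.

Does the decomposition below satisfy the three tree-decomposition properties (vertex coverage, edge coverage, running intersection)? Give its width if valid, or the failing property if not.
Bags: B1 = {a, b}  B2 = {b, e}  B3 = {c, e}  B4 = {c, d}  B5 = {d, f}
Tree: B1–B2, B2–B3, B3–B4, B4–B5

Every vertex of G appears in some bag (union = {a, b, c, d, e, f}); every edge is covered by a bag; and for each vertex v the set of bags containing v is connected in the bag tree. The decomposition is therefore valid. The largest bag has 2 vertices, so the width is 1.

Yes; width 1.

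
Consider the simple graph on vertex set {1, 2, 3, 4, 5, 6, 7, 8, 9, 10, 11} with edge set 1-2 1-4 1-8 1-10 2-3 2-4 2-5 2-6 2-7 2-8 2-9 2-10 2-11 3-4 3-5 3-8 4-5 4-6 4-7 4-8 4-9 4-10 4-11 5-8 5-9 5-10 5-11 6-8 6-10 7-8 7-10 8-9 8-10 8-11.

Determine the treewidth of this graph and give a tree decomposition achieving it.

The largest bag has 5 vertices, giving width 4; this decomposition certifies tw(G) ≤ 4. For the lower bound, the 5 vertices {1, 2, 4, 8, 10} are pairwise adjacent, and any tree decomposition puts a clique entirely inside one bag — forcing width ≥ 4. The upper and lower bounds meet at 4, so that is the treewidth.

Treewidth 4.
Bags: B1 = {2, 4, 5, 8, 9}  B2 = {2, 4, 5, 8, 10}  B3 = {2, 4, 6, 8, 10}  B4 = {2, 4, 7, 8, 10}  B5 = {2, 3, 4, 5, 8}  B6 = {1, 2, 4, 8, 10}  B7 = {2, 4, 5, 8, 11}
Tree: B1–B2, B2–B3, B3–B4, B1–B5, B2–B6, B2–B7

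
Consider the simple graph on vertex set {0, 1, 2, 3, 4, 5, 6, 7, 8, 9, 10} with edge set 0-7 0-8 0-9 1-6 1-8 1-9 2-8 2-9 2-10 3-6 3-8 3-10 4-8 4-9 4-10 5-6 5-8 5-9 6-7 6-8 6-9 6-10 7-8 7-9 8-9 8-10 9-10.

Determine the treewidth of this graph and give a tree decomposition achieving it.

Treewidth 3.
One such decomposition:
Bags: B1 = {5, 6, 8, 9}  B2 = {6, 7, 8, 9}  B3 = {6, 8, 9, 10}  B4 = {0, 7, 8, 9}  B5 = {1, 6, 8, 9}  B6 = {3, 6, 8, 10}  B7 = {4, 8, 9, 10}  B8 = {2, 8, 9, 10}
Tree: B1–B2, B2–B3, B2–B4, B2–B5, B3–B6, B3–B7, B7–B8

Every bag has size at most 4, so the width is 4 − 1 = 3 and tw(G) ≤ 3. On the other hand G contains the 4-clique {0, 7, 8, 9}. A clique must lie in a single bag of any decomposition, so no decomposition can have width below 3. Therefore the treewidth is 3.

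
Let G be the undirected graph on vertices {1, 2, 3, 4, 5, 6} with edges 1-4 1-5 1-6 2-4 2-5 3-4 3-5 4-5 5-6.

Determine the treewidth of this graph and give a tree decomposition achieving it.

Each bag holds 3 vertices, so the decomposition has width 2, which upper-bounds the treewidth. On the other hand G contains the 3-clique {1, 4, 5}. A clique must lie in a single bag of any decomposition, so no decomposition can have width below 2. Hence tw(G) = 2 exactly.

Treewidth 2.
One such decomposition:
Bags: B1 = {1, 4, 5}  B2 = {3, 4, 5}  B3 = {1, 5, 6}  B4 = {2, 4, 5}
Tree: B1–B2, B1–B3, B1–B4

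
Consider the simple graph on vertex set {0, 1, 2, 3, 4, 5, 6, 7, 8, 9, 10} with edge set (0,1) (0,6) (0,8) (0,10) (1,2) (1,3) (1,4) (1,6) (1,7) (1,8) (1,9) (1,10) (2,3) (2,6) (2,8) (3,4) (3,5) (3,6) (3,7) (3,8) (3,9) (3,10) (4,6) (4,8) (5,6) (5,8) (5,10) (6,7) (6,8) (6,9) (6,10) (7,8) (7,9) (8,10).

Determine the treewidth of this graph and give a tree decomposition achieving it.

Every bag has size at most 5, so the width is 5 − 1 = 4 and tw(G) ≤ 4. For the lower bound, the 5 vertices {0, 1, 6, 8, 10} are pairwise adjacent, and any tree decomposition puts a clique entirely inside one bag — forcing width ≥ 4. The upper and lower bounds meet at 4, so that is the treewidth.

Treewidth 4.
Bags: B1 = {1, 3, 6, 8, 10}  B2 = {1, 3, 6, 7, 8}  B3 = {0, 1, 6, 8, 10}  B4 = {1, 3, 4, 6, 8}  B5 = {3, 5, 6, 8, 10}  B6 = {1, 2, 3, 6, 8}  B7 = {1, 3, 6, 7, 9}
Tree: B1–B2, B1–B3, B2–B4, B1–B5, B4–B6, B2–B7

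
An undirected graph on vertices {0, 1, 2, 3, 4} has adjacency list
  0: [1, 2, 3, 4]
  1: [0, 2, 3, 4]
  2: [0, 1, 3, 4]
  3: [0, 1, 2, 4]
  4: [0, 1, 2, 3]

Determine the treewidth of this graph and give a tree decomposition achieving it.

Treewidth 4.
One optimal decomposition is:
Bags: B1 = {0, 1, 2, 3, 4}
Tree: (single bag)

A single bag containing all 5 vertices is trivially a valid decomposition of width 4. For the lower bound, the 5 vertices {0, 1, 2, 3, 4} are pairwise adjacent, and any tree decomposition puts a clique entirely inside one bag — forcing width ≥ 4. The upper and lower bounds meet at 4, so that is the treewidth.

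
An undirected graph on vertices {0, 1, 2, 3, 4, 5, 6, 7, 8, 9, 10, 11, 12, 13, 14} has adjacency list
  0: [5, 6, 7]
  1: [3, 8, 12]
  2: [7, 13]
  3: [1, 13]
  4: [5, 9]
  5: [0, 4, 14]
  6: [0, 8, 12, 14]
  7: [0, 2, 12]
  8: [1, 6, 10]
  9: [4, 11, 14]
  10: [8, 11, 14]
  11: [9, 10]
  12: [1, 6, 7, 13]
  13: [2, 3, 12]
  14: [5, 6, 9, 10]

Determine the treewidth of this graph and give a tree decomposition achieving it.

Treewidth 3.
One optimal decomposition is:
Bags: B1 = {4, 5, 9, 11}  B2 = {5, 9, 11, 14}  B3 = {5, 10, 11, 14}  B4 = {0, 5, 10, 14}  B5 = {0, 6, 10, 14}  B6 = {0, 6, 8, 10}  B7 = {0, 6, 7, 8}  B8 = {6, 7, 8, 12}  B9 = {1, 7, 8, 12}  B10 = {1, 2, 7, 12}  B11 = {1, 2, 12, 13}  B12 = {1, 2, 3, 13}
Tree: B1–B2, B2–B3, B3–B4, B4–B5, B5–B6, B6–B7, B7–B8, B8–B9, B9–B10, B10–B11, B11–B12

Every bag has size at most 4, so the width is 4 − 1 = 3 and tw(G) ≤ 3. For the lower bound: the 4 vertex sets {4,9,11}, {5}, {14}, {0,6,8,10} are disjoint, each induces a connected subgraph, and every pair is joined by at least one edge of G. Contracting each set to a single vertex therefore yields K_{4} as a minor, and since treewidth is minor-monotone, tw(G) ≥ tw(K_{4}) = 3. Combining the bounds, tw(G) = 3.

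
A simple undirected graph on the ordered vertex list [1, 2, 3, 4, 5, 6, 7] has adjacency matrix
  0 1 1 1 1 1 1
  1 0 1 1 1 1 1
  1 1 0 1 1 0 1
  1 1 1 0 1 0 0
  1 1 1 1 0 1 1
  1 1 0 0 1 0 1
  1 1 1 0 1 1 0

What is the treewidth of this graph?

A width-4 tree decomposition is:
Bags: B1 = {1, 2, 3, 5, 7}  B2 = {1, 2, 3, 4, 5}  B3 = {1, 2, 5, 6, 7}
Tree: B1–B2, B1–B3
Every bag has size at most 5, so the width is 5 − 1 = 4 and tw(G) ≤ 4. Conversely, {1, 2, 3, 4, 5} is a clique of size 5, and the vertices of any clique must share a bag in every tree decomposition; so some bag has ≥ 5 vertices and tw(G) ≥ 4. Combining the bounds, tw(G) = 4.

4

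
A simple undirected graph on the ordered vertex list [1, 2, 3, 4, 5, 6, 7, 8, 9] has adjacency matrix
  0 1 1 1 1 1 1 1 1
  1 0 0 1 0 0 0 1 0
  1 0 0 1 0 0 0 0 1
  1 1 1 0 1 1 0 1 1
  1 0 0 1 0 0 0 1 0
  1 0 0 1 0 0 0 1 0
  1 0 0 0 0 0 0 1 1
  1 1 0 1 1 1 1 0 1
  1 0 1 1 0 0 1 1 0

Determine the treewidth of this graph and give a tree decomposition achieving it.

Each bag holds 4 vertices, so the decomposition has width 3, which upper-bounds the treewidth. For the lower bound, the 4 vertices {1, 4, 8, 9} are pairwise adjacent, and any tree decomposition puts a clique entirely inside one bag — forcing width ≥ 3. The upper and lower bounds meet at 3, so that is the treewidth.

Treewidth 3.
One optimal decomposition is:
Bags: B1 = {1, 4, 8, 9}  B2 = {1, 3, 4, 9}  B3 = {1, 4, 6, 8}  B4 = {1, 7, 8, 9}  B5 = {1, 4, 5, 8}  B6 = {1, 2, 4, 8}
Tree: B1–B2, B1–B3, B1–B4, B1–B5, B1–B6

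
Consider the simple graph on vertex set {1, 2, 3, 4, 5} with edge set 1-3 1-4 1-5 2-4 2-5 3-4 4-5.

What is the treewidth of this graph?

2

A width-2 tree decomposition is:
Bags: B1 = {1, 4, 5}  B2 = {2, 4, 5}  B3 = {1, 3, 4}
Tree: B1–B2, B1–B3
The largest bag has 3 vertices, giving width 2; this decomposition certifies tw(G) ≤ 2. On the other hand G contains the 3-clique {1, 3, 4}. A clique must lie in a single bag of any decomposition, so no decomposition can have width below 2. The upper and lower bounds meet at 2, so that is the treewidth.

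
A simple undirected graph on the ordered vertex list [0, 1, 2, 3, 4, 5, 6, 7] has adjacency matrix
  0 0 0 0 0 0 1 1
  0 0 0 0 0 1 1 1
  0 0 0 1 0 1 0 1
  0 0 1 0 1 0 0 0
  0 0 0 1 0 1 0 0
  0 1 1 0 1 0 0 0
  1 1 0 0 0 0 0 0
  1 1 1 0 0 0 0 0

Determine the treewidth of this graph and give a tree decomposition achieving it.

The largest bag has 3 vertices, giving width 2; this decomposition certifies tw(G) ≤ 2. For the lower bound, G contains the cycle 0–6–1–7–0, so G is not a forest; only forests have treewidth ≤ 1, hence tw(G) ≥ 2. Hence tw(G) = 2 exactly.

Treewidth 2.
One such decomposition:
Bags: B1 = {0, 6, 7}  B2 = {1, 6, 7}  B3 = {1, 2, 7}  B4 = {1, 2, 5}  B5 = {2, 3, 5}  B6 = {3, 4, 5}
Tree: B1–B2, B2–B3, B3–B4, B4–B5, B5–B6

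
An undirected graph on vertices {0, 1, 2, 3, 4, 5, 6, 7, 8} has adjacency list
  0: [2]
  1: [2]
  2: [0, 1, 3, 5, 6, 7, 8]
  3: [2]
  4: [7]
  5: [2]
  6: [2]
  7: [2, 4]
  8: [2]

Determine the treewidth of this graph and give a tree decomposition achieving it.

Each bag holds 2 vertices, so the decomposition has width 1, which upper-bounds the treewidth. Any graph with an edge has treewidth ≥ 1, and G has the edge 5–2. The upper and lower bounds meet at 1, so that is the treewidth.

Treewidth 1.
One such decomposition:
Bags: B1 = {2, 5}  B2 = {2, 6}  B3 = {2, 8}  B4 = {1, 2}  B5 = {2, 7}  B6 = {4, 7}  B7 = {2, 3}  B8 = {0, 2}
Tree: B1–B2, B1–B3, B2–B4, B3–B5, B5–B6, B3–B7, B5–B8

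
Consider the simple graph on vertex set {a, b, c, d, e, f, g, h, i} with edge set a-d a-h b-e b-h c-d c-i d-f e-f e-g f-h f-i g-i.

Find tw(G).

A width-3 tree decomposition is:
Bags: B1 = {a, b, d, h}  B2 = {b, d, f, h}  B3 = {b, d, e, f}  B4 = {c, d, e, f}  B5 = {c, e, f, i}  B6 = {c, e, g, i}
Tree: B1–B2, B2–B3, B3–B4, B4–B5, B5–B6
Each bag holds 4 vertices, so the decomposition has width 3, which upper-bounds the treewidth. For the lower bound: the 4 vertex sets {a,b,h}, {d}, {f}, {c,e,g,i} are disjoint, each induces a connected subgraph, and every pair is joined by at least one edge of G. Contracting each set to a single vertex therefore yields K_{4} as a minor, and since treewidth is minor-monotone, tw(G) ≥ tw(K_{4}) = 3. The upper and lower bounds meet at 3, so that is the treewidth.

3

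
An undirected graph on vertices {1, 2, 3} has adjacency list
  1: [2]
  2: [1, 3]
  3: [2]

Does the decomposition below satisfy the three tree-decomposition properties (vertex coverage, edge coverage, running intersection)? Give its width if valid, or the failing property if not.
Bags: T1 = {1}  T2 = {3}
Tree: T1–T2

A tree decomposition must satisfy three properties: every vertex lies in some bag; for every edge, both endpoints lie together in some bag; and for every vertex, the bags containing it form a connected subtree. Here vertex 2 appears in no bag, so the decomposition is invalid.

No — vertex 2 appears in no bag.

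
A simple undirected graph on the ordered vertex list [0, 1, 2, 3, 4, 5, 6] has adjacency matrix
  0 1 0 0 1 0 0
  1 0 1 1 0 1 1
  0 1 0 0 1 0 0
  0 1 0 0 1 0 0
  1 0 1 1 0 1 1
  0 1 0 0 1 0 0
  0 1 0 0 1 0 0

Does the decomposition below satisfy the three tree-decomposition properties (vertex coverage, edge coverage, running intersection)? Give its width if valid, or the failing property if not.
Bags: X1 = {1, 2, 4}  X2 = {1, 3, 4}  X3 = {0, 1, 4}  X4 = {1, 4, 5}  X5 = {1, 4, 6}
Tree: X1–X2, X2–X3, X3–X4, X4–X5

Yes; width 2.

Every vertex of G appears in some bag (union = {0, 1, 2, 3, 4, 5, 6}); every edge is covered by a bag; and for each vertex v the set of bags containing v is connected in the bag tree. The decomposition is therefore valid. The largest bag has 3 vertices, so the width is 2.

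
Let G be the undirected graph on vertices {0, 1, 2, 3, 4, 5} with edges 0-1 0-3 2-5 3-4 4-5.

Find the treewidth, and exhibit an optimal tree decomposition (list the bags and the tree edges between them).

Treewidth 1.
One such decomposition:
Bags: B1 = {2, 5}  B2 = {4, 5}  B3 = {3, 4}  B4 = {0, 3}  B5 = {0, 1}
Tree: B1–B2, B2–B3, B3–B4, B4–B5

The largest bag has 2 vertices, giving width 1; this decomposition certifies tw(G) ≤ 1. Any graph with an edge has treewidth ≥ 1, and G has the edge 2–5. Combining the bounds, tw(G) = 1.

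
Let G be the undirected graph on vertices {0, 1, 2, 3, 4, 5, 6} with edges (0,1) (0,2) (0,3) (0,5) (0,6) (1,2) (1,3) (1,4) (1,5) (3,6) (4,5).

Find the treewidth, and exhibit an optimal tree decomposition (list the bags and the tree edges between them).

Treewidth 2.
One optimal decomposition is:
Bags: B1 = {0, 1, 3}  B2 = {0, 1, 5}  B3 = {1, 4, 5}  B4 = {0, 1, 2}  B5 = {0, 3, 6}
Tree: B1–B2, B2–B3, B2–B4, B1–B5

The largest bag has 3 vertices, giving width 2; this decomposition certifies tw(G) ≤ 2. Conversely, {0, 1, 2} is a clique of size 3, and the vertices of any clique must share a bag in every tree decomposition; so some bag has ≥ 3 vertices and tw(G) ≥ 2. Therefore the treewidth is 2.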